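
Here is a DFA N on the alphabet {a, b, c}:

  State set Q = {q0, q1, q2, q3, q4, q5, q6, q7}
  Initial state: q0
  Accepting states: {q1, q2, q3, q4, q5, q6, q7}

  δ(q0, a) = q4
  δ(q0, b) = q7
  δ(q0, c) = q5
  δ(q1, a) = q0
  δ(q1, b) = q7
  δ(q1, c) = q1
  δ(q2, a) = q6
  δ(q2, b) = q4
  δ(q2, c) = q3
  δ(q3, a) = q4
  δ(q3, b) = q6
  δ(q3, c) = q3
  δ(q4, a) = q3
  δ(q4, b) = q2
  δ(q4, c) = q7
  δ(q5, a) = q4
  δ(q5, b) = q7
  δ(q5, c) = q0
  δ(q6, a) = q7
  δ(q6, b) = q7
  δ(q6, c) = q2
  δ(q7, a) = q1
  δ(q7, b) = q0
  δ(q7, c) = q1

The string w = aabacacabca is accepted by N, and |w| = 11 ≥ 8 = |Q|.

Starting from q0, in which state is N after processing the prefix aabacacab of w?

q2

State sequence: q0 -a-> q4 -a-> q3 -b-> q6 -a-> q7 -c-> q1 -a-> q0 -c-> q5 -a-> q4 -b-> q2

After reading 9 characters, N is in state q2.
(This kind of state-tracing is the core of the pumping-lemma construction: with 8 states, pigeonhole forces a repeat within the first 8 steps.)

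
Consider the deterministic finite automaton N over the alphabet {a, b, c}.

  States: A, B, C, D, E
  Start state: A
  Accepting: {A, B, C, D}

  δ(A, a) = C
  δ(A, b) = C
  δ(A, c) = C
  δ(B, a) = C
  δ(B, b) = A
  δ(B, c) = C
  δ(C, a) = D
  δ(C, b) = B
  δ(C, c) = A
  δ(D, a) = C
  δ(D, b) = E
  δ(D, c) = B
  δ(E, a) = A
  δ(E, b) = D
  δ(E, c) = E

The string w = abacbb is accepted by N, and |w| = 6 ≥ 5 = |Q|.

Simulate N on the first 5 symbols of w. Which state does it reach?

C

Run of N on the first 5 characters of w = a b a c b:
  step 0: A  (start)
  step 1: C  (read a: A→C)
  step 2: B  (read b: C→B)
  step 3: C  (read a: B→C)
  step 4: A  (read c: C→A)
  step 5: C  (read b: A→C)

After reading 5 characters, N is in state C.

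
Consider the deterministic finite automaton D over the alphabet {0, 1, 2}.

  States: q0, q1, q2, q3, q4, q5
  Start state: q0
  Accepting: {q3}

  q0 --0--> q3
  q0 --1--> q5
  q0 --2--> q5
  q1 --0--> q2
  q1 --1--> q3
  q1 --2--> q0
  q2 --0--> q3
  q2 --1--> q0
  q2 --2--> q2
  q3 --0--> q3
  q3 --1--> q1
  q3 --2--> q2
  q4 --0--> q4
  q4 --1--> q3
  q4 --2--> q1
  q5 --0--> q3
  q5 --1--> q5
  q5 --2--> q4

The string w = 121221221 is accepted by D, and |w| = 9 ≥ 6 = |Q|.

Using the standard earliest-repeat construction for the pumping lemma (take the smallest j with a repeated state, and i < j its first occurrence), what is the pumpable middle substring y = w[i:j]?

2

State sequence: q0 -1-> q5 -2-> q4 -1-> q3 -2-> q2 -2-> q2 -1-> q0 -2-> q5 -2-> q4 -1-> q3
First repeat at step 5: q2 was already visited.

So i = 4, j = 5, giving x = w[0:4] = 1212, y = w[4:5] = 2, z = w[5:9] = 1221.
Check: |xy| = 5 ≤ 6 and |y| = 1 ≥ 1. Reading y takes D from q2 back to q2, so every xyⁱz is accepted.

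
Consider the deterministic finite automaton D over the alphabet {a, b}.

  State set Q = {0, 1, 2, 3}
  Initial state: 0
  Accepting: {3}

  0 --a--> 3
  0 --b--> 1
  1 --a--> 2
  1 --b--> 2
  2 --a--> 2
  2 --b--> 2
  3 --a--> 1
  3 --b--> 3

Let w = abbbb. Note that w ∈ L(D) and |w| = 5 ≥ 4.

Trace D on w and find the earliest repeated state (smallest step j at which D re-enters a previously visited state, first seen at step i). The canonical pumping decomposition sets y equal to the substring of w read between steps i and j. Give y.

State sequence: 0 -a-> 3 -b-> 3 -b-> 3 -b-> 3 -b-> 3
First repeat at step 2: 3 was already visited.

So i = 1, j = 2, giving x = w[0:1] = a, y = w[1:2] = b, z = w[2:5] = bbb.
Check: |xy| = 2 ≤ 4 and |y| = 1 ≥ 1. Reading y takes D from 3 back to 3, so every xyⁱz is accepted.
Pumping length from the standard proof: p = 4 (the number of states). The repeated state found above gives |xy| = j ≤ 4 and |y| = j − i ≥ 1.

b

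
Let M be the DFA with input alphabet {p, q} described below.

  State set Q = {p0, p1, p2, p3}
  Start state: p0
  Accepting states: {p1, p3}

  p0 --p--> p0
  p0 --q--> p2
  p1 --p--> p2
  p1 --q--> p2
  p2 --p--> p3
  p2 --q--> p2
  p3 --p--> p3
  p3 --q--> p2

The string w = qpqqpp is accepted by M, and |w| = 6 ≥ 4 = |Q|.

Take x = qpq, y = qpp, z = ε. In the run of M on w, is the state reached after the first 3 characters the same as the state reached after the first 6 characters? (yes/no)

State sequence: p0 -q-> p2 -p-> p3 -q-> p2 -q-> p2 -p-> p3 -p-> p3

After x (step 3): p2. After xy (step 6): p3.
They differ (p2 ≠ p3), so y is not a cycle from the state after x; this split is not the one the pumping-lemma construction produces, and pumping y need not keep the string in L(M).

no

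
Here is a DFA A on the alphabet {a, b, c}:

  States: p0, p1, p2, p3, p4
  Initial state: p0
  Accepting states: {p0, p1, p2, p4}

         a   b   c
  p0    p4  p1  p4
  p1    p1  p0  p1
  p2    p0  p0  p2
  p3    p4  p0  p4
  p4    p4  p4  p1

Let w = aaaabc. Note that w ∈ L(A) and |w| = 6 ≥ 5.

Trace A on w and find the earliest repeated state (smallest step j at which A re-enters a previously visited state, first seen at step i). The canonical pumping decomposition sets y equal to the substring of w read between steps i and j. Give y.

Run of A on w = a a a a b c:
  step 0: p0  (start)
  step 1: p4  (read a: p0→p4)
  step 2: p4  (read a: p4→p4)   ← first repeat (p4 seen earlier)
  step 3: p4  (read a: p4→p4)
  step 4: p4  (read a: p4→p4)
  step 5: p4  (read b: p4→p4)
  step 6: p1  (read c: p4→p1)

So i = 1, j = 2, giving x = w[0:1] = a, y = w[1:2] = a, z = w[2:6] = aabc.
Check: |xy| = 2 ≤ 5 and |y| = 1 ≥ 1. Reading y takes A from p4 back to p4, so every xyⁱz is accepted.

a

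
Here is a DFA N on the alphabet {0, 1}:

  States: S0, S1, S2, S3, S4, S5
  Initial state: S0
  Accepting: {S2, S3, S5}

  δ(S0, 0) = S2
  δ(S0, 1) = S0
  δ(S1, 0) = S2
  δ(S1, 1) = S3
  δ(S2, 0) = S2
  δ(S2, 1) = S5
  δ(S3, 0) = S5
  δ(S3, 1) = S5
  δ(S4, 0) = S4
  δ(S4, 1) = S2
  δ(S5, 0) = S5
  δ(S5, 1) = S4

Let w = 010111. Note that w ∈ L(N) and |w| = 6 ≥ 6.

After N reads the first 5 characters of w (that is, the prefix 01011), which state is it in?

State sequence: S0 -0-> S2 -1-> S5 -0-> S5 -1-> S4 -1-> S2

After reading 5 characters, N is in state S2.
(This kind of state-tracing is the core of the pumping-lemma construction: with 6 states, pigeonhole forces a repeat within the first 6 steps.)

S2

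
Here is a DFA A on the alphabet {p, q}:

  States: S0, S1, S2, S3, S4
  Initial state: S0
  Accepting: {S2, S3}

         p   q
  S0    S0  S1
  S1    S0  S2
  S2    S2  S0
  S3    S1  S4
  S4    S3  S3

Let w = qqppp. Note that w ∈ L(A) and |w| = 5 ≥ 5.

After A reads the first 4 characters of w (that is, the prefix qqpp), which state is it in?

S2

State sequence: S0 -q-> S1 -q-> S2 -p-> S2 -p-> S2

After reading 4 characters, A is in state S2.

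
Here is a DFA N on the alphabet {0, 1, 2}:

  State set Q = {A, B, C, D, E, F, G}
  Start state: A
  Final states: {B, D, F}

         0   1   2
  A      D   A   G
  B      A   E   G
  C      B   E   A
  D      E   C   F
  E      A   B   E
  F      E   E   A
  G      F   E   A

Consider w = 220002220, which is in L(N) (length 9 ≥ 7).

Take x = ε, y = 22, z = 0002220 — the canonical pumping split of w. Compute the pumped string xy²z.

xy^2z = ε·22·22·0002220 = 22220002220.
Reading y = 22 takes N from A back to A, so after x·y·y the machine is still in A, and z then leads to the accepting state F. Hence 22220002220 ∈ L(N).

22220002220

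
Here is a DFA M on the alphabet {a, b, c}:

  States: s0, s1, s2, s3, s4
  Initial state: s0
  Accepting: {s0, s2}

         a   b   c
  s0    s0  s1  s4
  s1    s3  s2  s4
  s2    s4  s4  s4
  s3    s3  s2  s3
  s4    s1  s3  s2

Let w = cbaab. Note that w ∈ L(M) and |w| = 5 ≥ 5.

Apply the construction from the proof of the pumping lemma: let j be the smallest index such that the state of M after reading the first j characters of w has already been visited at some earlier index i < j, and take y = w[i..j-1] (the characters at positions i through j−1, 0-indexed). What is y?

a

State sequence: s0 -c-> s4 -b-> s3 -a-> s3 -a-> s3 -b-> s2
First repeat at step 3: s3 was already visited.

So i = 2, j = 3, giving x = w[0:2] = cb, y = w[2:3] = a, z = w[3:5] = ab.
Check: |xy| = 3 ≤ 5 and |y| = 1 ≥ 1. Reading y takes M from s3 back to s3, so every xyⁱz is accepted.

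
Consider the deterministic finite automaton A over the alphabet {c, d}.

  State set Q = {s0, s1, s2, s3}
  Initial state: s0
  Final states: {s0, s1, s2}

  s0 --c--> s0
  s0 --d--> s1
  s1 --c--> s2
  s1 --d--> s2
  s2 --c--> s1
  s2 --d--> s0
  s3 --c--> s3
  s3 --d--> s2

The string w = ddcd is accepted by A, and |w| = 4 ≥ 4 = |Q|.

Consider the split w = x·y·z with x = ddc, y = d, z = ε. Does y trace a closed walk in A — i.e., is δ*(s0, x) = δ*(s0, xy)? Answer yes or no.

Run of A on the first 4 characters of w = d d c d:
  step 0: s0  (start)
  step 1: s1  (read d: s0→s1)
  step 2: s2  (read d: s1→s2)
  step 3: s1  (read c: s2→s1)
  step 4: s2  (read d: s1→s2)

After x (step 3): s1. After xy (step 4): s2.
They differ (s1 ≠ s2), so y is not a cycle from the state after x; this split is not the one the pumping-lemma construction produces, and pumping y need not keep the string in L(A).

no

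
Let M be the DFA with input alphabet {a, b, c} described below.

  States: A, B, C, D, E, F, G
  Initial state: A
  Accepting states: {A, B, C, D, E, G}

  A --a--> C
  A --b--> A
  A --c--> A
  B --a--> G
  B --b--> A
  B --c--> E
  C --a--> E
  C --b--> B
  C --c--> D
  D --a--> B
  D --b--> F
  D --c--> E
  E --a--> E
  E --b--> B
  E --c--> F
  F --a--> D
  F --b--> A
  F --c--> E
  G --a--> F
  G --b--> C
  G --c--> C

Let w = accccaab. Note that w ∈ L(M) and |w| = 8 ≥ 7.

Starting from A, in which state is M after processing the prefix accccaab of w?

B

Run of M on the first 8 characters of w = a c c c c a a b:
  step 0: A  (start)
  step 1: C  (read a: A→C)
  step 2: D  (read c: C→D)
  step 3: E  (read c: D→E)
  step 4: F  (read c: E→F)
  step 5: E  (read c: F→E)
  step 6: E  (read a: E→E)
  step 7: E  (read a: E→E)
  step 8: B  (read b: E→B)

After reading 8 characters, M is in state B.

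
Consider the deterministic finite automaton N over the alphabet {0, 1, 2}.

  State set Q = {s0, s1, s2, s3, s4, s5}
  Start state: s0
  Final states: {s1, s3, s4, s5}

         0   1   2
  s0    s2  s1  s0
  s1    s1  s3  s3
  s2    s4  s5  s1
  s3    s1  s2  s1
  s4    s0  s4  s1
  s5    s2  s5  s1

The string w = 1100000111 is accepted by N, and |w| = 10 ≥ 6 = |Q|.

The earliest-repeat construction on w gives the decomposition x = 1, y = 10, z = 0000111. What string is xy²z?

xy^2z = 1·10·10·0000111 = 110100000111.
Reading y = 10 takes N from s1 back to s1, so after x·y·y the machine is still in s1, and z then leads to the accepting state s5. Hence 110100000111 ∈ L(N).

110100000111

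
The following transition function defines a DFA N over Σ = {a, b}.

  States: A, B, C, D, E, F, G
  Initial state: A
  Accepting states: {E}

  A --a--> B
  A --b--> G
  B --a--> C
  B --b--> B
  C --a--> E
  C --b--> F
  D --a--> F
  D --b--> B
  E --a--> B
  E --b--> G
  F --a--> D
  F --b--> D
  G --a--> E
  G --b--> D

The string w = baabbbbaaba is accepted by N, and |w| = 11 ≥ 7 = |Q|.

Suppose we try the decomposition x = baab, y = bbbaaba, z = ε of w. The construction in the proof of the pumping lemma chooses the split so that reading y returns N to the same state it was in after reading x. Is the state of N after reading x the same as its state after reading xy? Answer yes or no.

no

State sequence: A -b-> G -a-> E -a-> B -b-> B -b-> B -b-> B -b-> B -a-> C -a-> E -b-> G -a-> E

After x (step 4): B. After xy (step 11): E.
They differ (B ≠ E), so y is not a cycle from the state after x; this split is not the one the pumping-lemma construction produces, and pumping y need not keep the string in L(N).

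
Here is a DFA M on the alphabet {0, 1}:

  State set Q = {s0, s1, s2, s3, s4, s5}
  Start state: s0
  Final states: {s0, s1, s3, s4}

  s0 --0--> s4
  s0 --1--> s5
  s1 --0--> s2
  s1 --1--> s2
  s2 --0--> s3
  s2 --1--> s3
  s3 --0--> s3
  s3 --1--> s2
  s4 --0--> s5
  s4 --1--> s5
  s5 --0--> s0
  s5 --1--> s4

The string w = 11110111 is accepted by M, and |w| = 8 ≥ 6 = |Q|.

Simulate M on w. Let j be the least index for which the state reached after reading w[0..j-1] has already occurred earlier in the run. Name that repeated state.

Run of M on w = 1 1 1 1 0 1 1 1:
  step 0: s0  (start)
  step 1: s5  (read 1: s0→s5)
  step 2: s4  (read 1: s5→s4)
  step 3: s5  (read 1: s4→s5)   ← first repeat (s5 seen earlier)
  step 4: s4  (read 1: s5→s4)
  step 5: s5  (read 0: s4→s5)
  step 6: s4  (read 1: s5→s4)
  step 7: s5  (read 1: s4→s5)
  step 8: s4  (read 1: s5→s4)

The earliest repeat is at step j = 3: M is in s5, which it already visited at step i = 1.
The DFA has 6 states, so the proof of the pumping lemma guarantees a repeated state among the first 6+1 visited; the segment between the two visits is the pumpable y.

s5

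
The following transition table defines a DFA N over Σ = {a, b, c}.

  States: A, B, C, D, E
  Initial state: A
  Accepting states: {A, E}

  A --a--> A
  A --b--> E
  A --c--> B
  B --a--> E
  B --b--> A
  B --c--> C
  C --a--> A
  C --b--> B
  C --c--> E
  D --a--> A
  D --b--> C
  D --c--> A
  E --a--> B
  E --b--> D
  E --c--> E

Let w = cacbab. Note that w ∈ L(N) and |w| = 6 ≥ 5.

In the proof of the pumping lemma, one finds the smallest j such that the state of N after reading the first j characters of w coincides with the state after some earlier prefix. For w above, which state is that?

E

State sequence: A -c-> B -a-> E -c-> E -b-> D -a-> A -b-> E
First repeat at step 3: E was already visited.

The earliest repeat is at step j = 3: N is in E, which it already visited at step i = 2.
With |Q| = 5, pigeonhole forces a state repeat no later than step 5; the substring read between the first and second visits to that state can be pumped.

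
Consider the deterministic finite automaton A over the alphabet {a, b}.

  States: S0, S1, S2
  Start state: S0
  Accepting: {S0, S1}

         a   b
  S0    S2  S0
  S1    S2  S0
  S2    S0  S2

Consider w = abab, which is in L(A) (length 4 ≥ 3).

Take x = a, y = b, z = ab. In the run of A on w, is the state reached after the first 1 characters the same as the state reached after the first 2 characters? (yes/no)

yes

State sequence: S0 -a-> S2 -b-> S2

After x (step 1): S2. After xy (step 2): S2.
They match, so y = b drives A around a cycle from S2 back to itself; pumping y any number of times keeps A in S2 before reading z, and xyⁱz ∈ L(A) for every i ≥ 0.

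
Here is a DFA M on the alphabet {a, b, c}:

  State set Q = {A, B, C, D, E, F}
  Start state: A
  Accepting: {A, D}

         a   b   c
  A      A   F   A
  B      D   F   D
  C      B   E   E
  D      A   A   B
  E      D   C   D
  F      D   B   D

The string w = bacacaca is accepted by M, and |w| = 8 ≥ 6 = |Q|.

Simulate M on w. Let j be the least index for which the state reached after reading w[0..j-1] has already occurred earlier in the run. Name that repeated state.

State sequence: A -b-> F -a-> D -c-> B -a-> D -c-> B -a-> D -c-> B -a-> D
First repeat at step 4: D was already visited.

The earliest repeat is at step j = 4: M is in D, which it already visited at step i = 2.
With |Q| = 6, pigeonhole forces a state repeat no later than step 6; the substring read between the first and second visits to that state can be pumped.

D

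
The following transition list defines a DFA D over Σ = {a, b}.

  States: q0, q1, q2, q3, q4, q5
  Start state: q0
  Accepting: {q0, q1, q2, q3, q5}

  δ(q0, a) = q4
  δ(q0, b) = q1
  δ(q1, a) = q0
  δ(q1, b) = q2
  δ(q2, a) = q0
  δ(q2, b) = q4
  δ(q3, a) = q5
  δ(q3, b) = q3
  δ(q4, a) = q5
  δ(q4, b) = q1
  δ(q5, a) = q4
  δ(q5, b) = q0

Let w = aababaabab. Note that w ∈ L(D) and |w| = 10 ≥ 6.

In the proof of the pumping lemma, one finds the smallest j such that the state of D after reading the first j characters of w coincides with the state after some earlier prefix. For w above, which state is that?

q0

Run of D on w = a a b a b a a b a b:
  step 0: q0  (start)
  step 1: q4  (read a: q0→q4)
  step 2: q5  (read a: q4→q5)
  step 3: q0  (read b: q5→q0)   ← first repeat (q0 seen earlier)
  step 4: q4  (read a: q0→q4)
  step 5: q1  (read b: q4→q1)
  step 6: q0  (read a: q1→q0)
  step 7: q4  (read a: q0→q4)
  step 8: q1  (read b: q4→q1)
  step 9: q0  (read a: q1→q0)
  step 10: q1  (read b: q0→q1)

The earliest repeat is at step j = 3: D is in q0, which it already visited at step i = 0.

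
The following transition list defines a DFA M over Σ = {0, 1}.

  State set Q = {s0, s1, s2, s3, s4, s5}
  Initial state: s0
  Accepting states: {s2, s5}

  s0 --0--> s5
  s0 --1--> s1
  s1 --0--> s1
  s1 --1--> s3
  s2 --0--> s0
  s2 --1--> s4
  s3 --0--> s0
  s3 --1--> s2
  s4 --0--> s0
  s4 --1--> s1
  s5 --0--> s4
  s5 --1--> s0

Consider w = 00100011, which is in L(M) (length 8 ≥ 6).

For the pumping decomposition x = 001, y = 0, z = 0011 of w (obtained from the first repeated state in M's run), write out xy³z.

xy^3z = 001·0·0·0·0011 = 0010000011.
Reading y = 0 takes M from s1 back to s1, so after x·y·y·y the machine is still in s1, and z then leads to the accepting state s2. Hence 0010000011 ∈ L(M).

0010000011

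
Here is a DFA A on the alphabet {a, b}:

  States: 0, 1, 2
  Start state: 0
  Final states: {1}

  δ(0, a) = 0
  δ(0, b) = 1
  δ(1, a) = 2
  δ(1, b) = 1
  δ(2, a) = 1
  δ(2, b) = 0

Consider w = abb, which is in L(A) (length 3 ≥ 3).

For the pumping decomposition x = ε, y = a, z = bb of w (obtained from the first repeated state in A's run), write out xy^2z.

xy^2z = ε·a·a·bb = aabb.
Reading y = a takes A from 0 back to 0, so after x·y·y the machine is still in 0, and z then leads to the accepting state 1. Hence aabb ∈ L(A).

aabb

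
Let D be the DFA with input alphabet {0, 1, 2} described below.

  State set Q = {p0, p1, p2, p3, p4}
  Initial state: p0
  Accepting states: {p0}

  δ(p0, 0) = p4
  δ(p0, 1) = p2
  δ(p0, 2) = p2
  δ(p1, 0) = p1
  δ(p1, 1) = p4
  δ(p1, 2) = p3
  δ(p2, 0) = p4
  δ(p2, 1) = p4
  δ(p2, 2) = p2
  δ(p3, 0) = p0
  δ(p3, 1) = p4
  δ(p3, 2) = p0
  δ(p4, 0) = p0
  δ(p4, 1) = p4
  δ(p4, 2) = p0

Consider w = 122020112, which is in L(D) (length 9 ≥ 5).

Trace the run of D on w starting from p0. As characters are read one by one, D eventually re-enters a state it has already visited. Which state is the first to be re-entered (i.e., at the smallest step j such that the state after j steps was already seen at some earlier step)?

State sequence: p0 -1-> p2 -2-> p2 -2-> p2 -0-> p4 -2-> p0 -0-> p4 -1-> p4 -1-> p4 -2-> p0
First repeat at step 2: p2 was already visited.

The earliest repeat is at step j = 2: D is in p2, which it already visited at step i = 1.
The DFA has 5 states, so the proof of the pumping lemma guarantees a repeated state among the first 5+1 visited; the segment between the two visits is the pumpable y.

p2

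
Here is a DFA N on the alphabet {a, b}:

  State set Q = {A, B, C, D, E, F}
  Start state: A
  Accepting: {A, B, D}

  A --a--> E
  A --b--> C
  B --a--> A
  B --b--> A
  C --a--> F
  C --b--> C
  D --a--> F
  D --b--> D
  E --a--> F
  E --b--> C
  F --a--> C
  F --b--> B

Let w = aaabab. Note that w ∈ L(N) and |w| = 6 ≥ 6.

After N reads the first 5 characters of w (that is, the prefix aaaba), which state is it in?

State sequence: A -a-> E -a-> F -a-> C -b-> C -a-> F

After reading 5 characters, N is in state F.
(This kind of state-tracing is the core of the pumping-lemma construction: with 6 states, pigeonhole forces a repeat within the first 6 steps.)

F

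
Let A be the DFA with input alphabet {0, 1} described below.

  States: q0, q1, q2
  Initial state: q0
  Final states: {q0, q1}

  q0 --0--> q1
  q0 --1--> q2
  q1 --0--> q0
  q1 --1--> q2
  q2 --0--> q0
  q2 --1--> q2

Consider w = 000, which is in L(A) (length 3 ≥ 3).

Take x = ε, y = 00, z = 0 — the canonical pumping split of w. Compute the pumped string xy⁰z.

0

xy⁰z = xz = ε·0 = 0.
Reading y = 00 takes A from q0 back to q0, so after x the machine is still in q0, and z then leads to the accepting state q1. Hence 0 ∈ L(A).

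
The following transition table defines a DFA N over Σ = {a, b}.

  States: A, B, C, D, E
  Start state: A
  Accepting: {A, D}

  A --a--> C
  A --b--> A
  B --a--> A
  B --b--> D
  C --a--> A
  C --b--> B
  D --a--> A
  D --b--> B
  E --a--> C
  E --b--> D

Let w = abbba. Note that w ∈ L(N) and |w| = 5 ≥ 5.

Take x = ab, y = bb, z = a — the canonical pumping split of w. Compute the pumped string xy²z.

xy^2z = ab·bb·bb·a = abbbbba.
Reading y = bb takes N from B back to B, so after x·y·y the machine is still in B, and z then leads to the accepting state A. Hence abbbbba ∈ L(N).

abbbbba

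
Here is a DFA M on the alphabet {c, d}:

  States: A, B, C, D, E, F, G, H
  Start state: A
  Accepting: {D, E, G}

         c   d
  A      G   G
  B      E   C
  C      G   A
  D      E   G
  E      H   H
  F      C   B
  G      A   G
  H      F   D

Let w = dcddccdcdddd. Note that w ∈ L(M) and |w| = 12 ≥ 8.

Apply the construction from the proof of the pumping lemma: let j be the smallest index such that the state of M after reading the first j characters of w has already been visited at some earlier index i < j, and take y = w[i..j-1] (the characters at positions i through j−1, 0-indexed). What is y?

dc

Run of M on w = d c d d c c d c d d d d:
  step 0: A  (start)
  step 1: G  (read d: A→G)
  step 2: A  (read c: G→A)   ← first repeat (A seen earlier)
  step 3: G  (read d: A→G)
  step 4: G  (read d: G→G)
  step 5: A  (read c: G→A)
  step 6: G  (read c: A→G)
  step 7: G  (read d: G→G)
  step 8: A  (read c: G→A)
  step 9: G  (read d: A→G)
  step 10: G  (read d: G→G)
  step 11: G  (read d: G→G)
  step 12: G  (read d: G→G)

So i = 0, j = 2, giving x = w[0:0] = ε, y = w[0:2] = dc, z = w[2:12] = ddccdcdddd.
Check: |xy| = 2 ≤ 8 and |y| = 2 ≥ 1. Reading y takes M from A back to A, so every xyⁱz is accepted.
Pumping length from the standard proof: p = 8 (the number of states). The repeated state found above gives |xy| = j ≤ 8 and |y| = j − i ≥ 1.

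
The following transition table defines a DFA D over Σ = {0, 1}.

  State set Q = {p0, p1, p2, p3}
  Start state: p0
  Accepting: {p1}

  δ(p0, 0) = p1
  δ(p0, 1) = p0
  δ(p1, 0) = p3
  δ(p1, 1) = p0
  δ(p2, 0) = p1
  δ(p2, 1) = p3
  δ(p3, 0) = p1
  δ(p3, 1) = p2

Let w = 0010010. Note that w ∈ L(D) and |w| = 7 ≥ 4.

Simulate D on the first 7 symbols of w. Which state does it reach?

p1

Run of D on the first 7 characters of w = 0 0 1 0 0 1 0:
  step 0: p0  (start)
  step 1: p1  (read 0: p0→p1)
  step 2: p3  (read 0: p1→p3)
  step 3: p2  (read 1: p3→p2)
  step 4: p1  (read 0: p2→p1)
  step 5: p3  (read 0: p1→p3)
  step 6: p2  (read 1: p3→p2)
  step 7: p1  (read 0: p2→p1)

After reading 7 characters, D is in state p1.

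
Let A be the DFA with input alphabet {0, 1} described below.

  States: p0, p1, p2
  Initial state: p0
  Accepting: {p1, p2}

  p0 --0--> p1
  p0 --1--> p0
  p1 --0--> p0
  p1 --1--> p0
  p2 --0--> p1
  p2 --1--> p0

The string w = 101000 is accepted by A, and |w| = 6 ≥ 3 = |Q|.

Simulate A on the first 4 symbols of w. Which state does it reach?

State sequence: p0 -1-> p0 -0-> p1 -1-> p0 -0-> p1

After reading 4 characters, A is in state p1.

p1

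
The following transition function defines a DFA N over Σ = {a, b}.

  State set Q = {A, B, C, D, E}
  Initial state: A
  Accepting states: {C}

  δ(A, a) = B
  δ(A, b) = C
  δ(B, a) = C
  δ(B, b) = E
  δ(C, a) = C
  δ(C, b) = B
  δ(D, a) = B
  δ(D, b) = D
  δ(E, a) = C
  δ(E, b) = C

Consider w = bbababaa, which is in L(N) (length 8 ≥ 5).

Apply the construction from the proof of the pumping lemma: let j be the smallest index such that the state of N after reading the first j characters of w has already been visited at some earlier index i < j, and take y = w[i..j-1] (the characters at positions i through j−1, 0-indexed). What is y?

ba

Run of N on w = b b a b a b a a:
  step 0: A  (start)
  step 1: C  (read b: A→C)
  step 2: B  (read b: C→B)
  step 3: C  (read a: B→C)   ← first repeat (C seen earlier)
  step 4: B  (read b: C→B)
  step 5: C  (read a: B→C)
  step 6: B  (read b: C→B)
  step 7: C  (read a: B→C)
  step 8: C  (read a: C→C)

So i = 1, j = 3, giving x = w[0:1] = b, y = w[1:3] = ba, z = w[3:8] = babaa.
Check: |xy| = 3 ≤ 5 and |y| = 2 ≥ 1. Reading y takes N from C back to C, so every xyⁱz is accepted.
Pumping length from the standard proof: p = 5 (the number of states). The repeated state found above gives |xy| = j ≤ 5 and |y| = j − i ≥ 1.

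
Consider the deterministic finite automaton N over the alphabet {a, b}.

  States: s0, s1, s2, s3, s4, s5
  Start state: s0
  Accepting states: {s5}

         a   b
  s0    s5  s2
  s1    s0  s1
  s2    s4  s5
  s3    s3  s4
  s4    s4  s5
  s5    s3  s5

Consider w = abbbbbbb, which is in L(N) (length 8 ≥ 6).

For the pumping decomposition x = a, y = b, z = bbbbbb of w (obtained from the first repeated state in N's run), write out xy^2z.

abbbbbbbb

xy^2z = a·b·b·bbbbbb = abbbbbbbb.
Reading y = b takes N from s5 back to s5, so after x·y·y the machine is still in s5, and z then leads to the accepting state s5. Hence abbbbbbbb ∈ L(N).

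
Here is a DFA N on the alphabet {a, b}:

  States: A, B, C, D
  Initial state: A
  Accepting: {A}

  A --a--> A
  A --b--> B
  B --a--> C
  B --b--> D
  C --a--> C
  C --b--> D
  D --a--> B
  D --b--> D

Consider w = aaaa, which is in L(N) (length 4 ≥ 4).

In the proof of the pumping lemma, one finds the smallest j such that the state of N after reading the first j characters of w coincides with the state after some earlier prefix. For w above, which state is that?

Run of N on w = a a a a:
  step 0: A  (start)
  step 1: A  (read a: A→A)   ← first repeat (A seen earlier)
  step 2: A  (read a: A→A)
  step 3: A  (read a: A→A)
  step 4: A  (read a: A→A)

The earliest repeat is at step j = 1: N is in A, which it already visited at step i = 0.
The DFA has 4 states, so the proof of the pumping lemma guarantees a repeated state among the first 4+1 visited; the segment between the two visits is the pumpable y.

A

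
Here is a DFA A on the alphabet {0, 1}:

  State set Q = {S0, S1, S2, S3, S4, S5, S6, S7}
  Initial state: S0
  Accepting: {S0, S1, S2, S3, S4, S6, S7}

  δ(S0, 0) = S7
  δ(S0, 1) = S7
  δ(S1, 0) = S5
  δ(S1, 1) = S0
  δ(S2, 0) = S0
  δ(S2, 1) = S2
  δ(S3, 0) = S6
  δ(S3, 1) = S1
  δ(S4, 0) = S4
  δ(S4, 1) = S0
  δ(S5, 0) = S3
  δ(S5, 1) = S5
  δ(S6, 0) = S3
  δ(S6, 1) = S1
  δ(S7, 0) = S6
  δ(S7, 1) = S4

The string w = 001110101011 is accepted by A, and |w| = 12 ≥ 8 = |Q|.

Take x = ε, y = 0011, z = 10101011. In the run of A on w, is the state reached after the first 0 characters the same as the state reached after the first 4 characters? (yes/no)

yes

Run of A on the first 4 characters of w = 0 0 1 1:
  step 0: S0  (start)
  step 1: S7  (read 0: S0→S7)
  step 2: S6  (read 0: S7→S6)
  step 3: S1  (read 1: S6→S1)
  step 4: S0  (read 1: S1→S0)

After x (step 0): S0. After xy (step 4): S0.
They match, so y = 0011 drives A around a cycle from S0 back to itself; pumping y any number of times keeps A in S0 before reading z, and xyⁱz ∈ L(A) for every i ≥ 0.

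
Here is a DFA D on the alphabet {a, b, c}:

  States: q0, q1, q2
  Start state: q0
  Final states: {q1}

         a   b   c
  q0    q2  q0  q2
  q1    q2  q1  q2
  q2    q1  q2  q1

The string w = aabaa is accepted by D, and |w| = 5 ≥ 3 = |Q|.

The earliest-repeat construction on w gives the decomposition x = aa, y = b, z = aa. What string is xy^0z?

aaaa

xy⁰z = xz = aa·aa = aaaa.
Reading y = b takes D from q1 back to q1, so after x the machine is still in q1, and z then leads to the accepting state q1. Hence aaaa ∈ L(D).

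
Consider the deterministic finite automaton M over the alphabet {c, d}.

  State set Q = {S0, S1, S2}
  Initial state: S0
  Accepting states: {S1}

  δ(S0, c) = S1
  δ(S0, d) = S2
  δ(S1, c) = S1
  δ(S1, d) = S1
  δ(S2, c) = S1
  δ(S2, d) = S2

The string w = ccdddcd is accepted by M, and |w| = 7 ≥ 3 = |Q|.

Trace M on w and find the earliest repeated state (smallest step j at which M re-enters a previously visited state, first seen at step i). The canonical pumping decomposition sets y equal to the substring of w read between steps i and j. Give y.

Run of M on w = c c d d d c d:
  step 0: S0  (start)
  step 1: S1  (read c: S0→S1)
  step 2: S1  (read c: S1→S1)   ← first repeat (S1 seen earlier)
  step 3: S1  (read d: S1→S1)
  step 4: S1  (read d: S1→S1)
  step 5: S1  (read d: S1→S1)
  step 6: S1  (read c: S1→S1)
  step 7: S1  (read d: S1→S1)

So i = 1, j = 2, giving x = w[0:1] = c, y = w[1:2] = c, z = w[2:7] = dddcd.
Check: |xy| = 2 ≤ 3 and |y| = 1 ≥ 1. Reading y takes M from S1 back to S1, so every xyⁱz is accepted.
Since M has 3 states, any run of length ≥ 3 visits 3+1 states, so by pigeonhole some state repeats within the first 3 steps — that repeat gives the pumpable loop.

c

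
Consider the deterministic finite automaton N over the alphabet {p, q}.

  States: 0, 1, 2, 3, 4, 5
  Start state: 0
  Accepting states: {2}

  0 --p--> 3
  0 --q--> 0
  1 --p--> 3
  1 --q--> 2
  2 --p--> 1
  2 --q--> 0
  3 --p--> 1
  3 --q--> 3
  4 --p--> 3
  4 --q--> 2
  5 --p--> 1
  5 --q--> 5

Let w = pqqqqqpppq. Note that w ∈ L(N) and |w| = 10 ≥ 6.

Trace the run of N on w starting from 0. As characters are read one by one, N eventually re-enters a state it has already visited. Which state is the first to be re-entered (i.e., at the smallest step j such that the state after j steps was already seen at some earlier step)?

State sequence: 0 -p-> 3 -q-> 3 -q-> 3 -q-> 3 -q-> 3 -q-> 3 -p-> 1 -p-> 3 -p-> 1 -q-> 2
First repeat at step 2: 3 was already visited.

The earliest repeat is at step j = 2: N is in 3, which it already visited at step i = 1.
Since N has 6 states, any run of length ≥ 6 visits 6+1 states, so by pigeonhole some state repeats within the first 6 steps — that repeat gives the pumpable loop.

3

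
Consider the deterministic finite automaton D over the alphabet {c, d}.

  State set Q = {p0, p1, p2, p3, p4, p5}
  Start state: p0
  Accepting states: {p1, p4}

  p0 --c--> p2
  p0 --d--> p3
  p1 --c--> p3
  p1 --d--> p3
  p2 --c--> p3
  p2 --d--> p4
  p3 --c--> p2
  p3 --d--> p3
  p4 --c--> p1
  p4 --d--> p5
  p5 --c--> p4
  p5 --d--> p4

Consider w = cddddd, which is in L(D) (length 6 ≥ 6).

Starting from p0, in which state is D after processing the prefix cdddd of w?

p5

State sequence: p0 -c-> p2 -d-> p4 -d-> p5 -d-> p4 -d-> p5

After reading 5 characters, D is in state p5.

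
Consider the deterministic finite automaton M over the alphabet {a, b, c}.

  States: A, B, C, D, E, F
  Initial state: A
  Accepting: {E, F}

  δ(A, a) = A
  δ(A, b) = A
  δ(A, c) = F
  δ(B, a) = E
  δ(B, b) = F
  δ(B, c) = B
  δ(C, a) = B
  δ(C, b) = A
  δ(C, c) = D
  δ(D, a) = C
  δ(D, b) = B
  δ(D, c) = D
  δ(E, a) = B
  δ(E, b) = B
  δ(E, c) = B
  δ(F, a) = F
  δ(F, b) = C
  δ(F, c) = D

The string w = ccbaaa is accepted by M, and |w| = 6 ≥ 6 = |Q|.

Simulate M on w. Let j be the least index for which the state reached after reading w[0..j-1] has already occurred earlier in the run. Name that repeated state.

B

State sequence: A -c-> F -c-> D -b-> B -a-> E -a-> B -a-> E
First repeat at step 5: B was already visited.

The earliest repeat is at step j = 5: M is in B, which it already visited at step i = 3.
The DFA has 6 states, so the proof of the pumping lemma guarantees a repeated state among the first 6+1 visited; the segment between the two visits is the pumpable y.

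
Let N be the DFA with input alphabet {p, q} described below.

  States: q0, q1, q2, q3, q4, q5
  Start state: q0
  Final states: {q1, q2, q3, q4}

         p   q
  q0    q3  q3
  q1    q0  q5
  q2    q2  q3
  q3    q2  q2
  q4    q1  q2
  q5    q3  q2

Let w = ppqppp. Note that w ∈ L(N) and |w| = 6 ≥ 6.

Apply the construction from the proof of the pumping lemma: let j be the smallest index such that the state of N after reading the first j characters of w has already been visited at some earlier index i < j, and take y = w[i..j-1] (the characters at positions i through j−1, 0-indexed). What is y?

pq

State sequence: q0 -p-> q3 -p-> q2 -q-> q3 -p-> q2 -p-> q2 -p-> q2
First repeat at step 3: q3 was already visited.

So i = 1, j = 3, giving x = w[0:1] = p, y = w[1:3] = pq, z = w[3:6] = ppp.
Check: |xy| = 3 ≤ 6 and |y| = 2 ≥ 1. Reading y takes N from q3 back to q3, so every xyⁱz is accepted.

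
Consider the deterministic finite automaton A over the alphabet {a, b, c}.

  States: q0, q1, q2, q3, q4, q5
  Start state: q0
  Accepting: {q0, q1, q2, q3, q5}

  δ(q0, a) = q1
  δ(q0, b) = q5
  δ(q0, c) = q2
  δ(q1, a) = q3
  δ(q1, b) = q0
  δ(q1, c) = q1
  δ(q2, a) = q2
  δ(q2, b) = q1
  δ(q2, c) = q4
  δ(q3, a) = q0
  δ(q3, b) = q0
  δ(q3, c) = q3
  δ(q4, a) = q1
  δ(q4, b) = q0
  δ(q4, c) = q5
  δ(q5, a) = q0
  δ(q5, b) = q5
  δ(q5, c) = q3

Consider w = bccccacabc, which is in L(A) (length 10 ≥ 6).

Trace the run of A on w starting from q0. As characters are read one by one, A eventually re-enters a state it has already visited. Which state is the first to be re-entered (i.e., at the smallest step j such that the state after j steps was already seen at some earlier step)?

q3

Run of A on w = b c c c c a c a b c:
  step 0: q0  (start)
  step 1: q5  (read b: q0→q5)
  step 2: q3  (read c: q5→q3)
  step 3: q3  (read c: q3→q3)   ← first repeat (q3 seen earlier)
  step 4: q3  (read c: q3→q3)
  step 5: q3  (read c: q3→q3)
  step 6: q0  (read a: q3→q0)
  step 7: q2  (read c: q0→q2)
  step 8: q2  (read a: q2→q2)
  step 9: q1  (read b: q2→q1)
  step 10: q1  (read c: q1→q1)

The earliest repeat is at step j = 3: A is in q3, which it already visited at step i = 2.
Pumping length from the standard proof: p = 6 (the number of states). The repeated state found above gives |xy| = j ≤ 6 and |y| = j − i ≥ 1.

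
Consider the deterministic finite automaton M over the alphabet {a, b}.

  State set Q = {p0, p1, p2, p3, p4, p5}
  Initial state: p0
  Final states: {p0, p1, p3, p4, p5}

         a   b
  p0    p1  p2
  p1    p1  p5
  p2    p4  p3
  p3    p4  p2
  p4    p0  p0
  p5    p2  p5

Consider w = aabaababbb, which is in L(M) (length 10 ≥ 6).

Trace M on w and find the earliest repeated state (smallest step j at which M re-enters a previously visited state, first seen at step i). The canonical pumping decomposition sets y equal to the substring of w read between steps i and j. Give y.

a

State sequence: p0 -a-> p1 -a-> p1 -b-> p5 -a-> p2 -a-> p4 -b-> p0 -a-> p1 -b-> p5 -b-> p5 -b-> p5
First repeat at step 2: p1 was already visited.

So i = 1, j = 2, giving x = w[0:1] = a, y = w[1:2] = a, z = w[2:10] = baababbb.
Check: |xy| = 2 ≤ 6 and |y| = 1 ≥ 1. Reading y takes M from p1 back to p1, so every xyⁱz is accepted.
The DFA has 6 states, so the proof of the pumping lemma guarantees a repeated state among the first 6+1 visited; the segment between the two visits is the pumpable y.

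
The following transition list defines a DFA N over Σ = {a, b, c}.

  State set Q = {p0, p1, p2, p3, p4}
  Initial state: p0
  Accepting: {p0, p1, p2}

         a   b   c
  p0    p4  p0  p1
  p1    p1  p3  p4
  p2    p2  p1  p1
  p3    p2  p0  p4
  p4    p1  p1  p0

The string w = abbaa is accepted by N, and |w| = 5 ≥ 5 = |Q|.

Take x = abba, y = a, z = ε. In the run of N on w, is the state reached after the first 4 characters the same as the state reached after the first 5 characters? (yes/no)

Run of N on the first 5 characters of w = a b b a a:
  step 0: p0  (start)
  step 1: p4  (read a: p0→p4)
  step 2: p1  (read b: p4→p1)
  step 3: p3  (read b: p1→p3)
  step 4: p2  (read a: p3→p2)
  step 5: p2  (read a: p2→p2)

After x (step 4): p2. After xy (step 5): p2.
They match, so y = a drives N around a cycle from p2 back to itself; pumping y any number of times keeps N in p2 before reading z, and xyⁱz ∈ L(N) for every i ≥ 0.

yes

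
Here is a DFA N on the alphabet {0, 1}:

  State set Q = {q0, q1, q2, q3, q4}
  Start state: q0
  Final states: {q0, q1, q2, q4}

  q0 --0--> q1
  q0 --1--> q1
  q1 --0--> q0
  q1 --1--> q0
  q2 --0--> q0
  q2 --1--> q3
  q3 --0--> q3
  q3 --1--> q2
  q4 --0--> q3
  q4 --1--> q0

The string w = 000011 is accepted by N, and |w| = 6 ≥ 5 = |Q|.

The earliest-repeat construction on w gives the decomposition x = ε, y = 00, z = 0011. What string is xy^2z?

xy^2z = ε·00·00·0011 = 00000011.
Reading y = 00 takes N from q0 back to q0, so after x·y·y the machine is still in q0, and z then leads to the accepting state q0. Hence 00000011 ∈ L(N).

00000011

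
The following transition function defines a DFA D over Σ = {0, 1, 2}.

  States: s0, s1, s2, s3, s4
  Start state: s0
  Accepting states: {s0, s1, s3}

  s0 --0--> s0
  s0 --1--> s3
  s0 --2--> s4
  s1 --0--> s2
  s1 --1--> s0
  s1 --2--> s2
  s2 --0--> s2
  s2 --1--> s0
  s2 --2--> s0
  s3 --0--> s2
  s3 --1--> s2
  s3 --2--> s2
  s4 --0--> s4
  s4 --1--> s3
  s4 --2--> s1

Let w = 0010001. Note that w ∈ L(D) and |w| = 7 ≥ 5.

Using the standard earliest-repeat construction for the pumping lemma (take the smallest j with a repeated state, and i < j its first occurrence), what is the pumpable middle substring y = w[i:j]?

Run of D on w = 0 0 1 0 0 0 1:
  step 0: s0  (start)
  step 1: s0  (read 0: s0→s0)   ← first repeat (s0 seen earlier)
  step 2: s0  (read 0: s0→s0)
  step 3: s3  (read 1: s0→s3)
  step 4: s2  (read 0: s3→s2)
  step 5: s2  (read 0: s2→s2)
  step 6: s2  (read 0: s2→s2)
  step 7: s0  (read 1: s2→s0)

So i = 0, j = 1, giving x = w[0:0] = ε, y = w[0:1] = 0, z = w[1:7] = 010001.
Check: |xy| = 1 ≤ 5 and |y| = 1 ≥ 1. Reading y takes D from s0 back to s0, so every xyⁱz is accepted.
With |Q| = 5, pigeonhole forces a state repeat no later than step 5; the substring read between the first and second visits to that state can be pumped.

0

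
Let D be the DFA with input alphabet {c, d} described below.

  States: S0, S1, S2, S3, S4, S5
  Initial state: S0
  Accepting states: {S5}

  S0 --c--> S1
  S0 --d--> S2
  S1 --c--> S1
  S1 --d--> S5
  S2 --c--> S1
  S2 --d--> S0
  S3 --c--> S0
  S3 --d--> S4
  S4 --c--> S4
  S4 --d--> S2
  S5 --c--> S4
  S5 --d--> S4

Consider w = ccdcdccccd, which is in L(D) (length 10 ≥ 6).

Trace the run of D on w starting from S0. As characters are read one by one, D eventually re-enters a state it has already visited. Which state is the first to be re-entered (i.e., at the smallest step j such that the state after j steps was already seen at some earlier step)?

Run of D on w = c c d c d c c c c d:
  step 0: S0  (start)
  step 1: S1  (read c: S0→S1)
  step 2: S1  (read c: S1→S1)   ← first repeat (S1 seen earlier)
  step 3: S5  (read d: S1→S5)
  step 4: S4  (read c: S5→S4)
  step 5: S2  (read d: S4→S2)
  step 6: S1  (read c: S2→S1)
  step 7: S1  (read c: S1→S1)
  step 8: S1  (read c: S1→S1)
  step 9: S1  (read c: S1→S1)
  step 10: S5  (read d: S1→S5)

The earliest repeat is at step j = 2: D is in S1, which it already visited at step i = 1.

S1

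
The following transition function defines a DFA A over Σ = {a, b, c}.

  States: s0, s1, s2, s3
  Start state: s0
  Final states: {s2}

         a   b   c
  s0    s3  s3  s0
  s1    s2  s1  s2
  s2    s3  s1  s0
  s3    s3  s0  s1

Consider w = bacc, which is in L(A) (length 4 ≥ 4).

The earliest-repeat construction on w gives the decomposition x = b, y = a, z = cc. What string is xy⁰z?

bcc

xy⁰z = xz = b·cc = bcc.
Reading y = a takes A from s3 back to s3, so after x the machine is still in s3, and z then leads to the accepting state s2. Hence bcc ∈ L(A).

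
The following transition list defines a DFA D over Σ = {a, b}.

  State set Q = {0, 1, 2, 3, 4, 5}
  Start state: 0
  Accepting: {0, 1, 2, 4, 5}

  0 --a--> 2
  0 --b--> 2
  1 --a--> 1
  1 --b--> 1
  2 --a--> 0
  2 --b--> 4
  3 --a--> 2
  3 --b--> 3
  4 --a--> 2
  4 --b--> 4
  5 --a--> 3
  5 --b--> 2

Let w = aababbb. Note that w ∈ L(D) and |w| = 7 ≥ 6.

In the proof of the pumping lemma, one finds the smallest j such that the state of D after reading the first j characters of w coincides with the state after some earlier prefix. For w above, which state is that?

0

State sequence: 0 -a-> 2 -a-> 0 -b-> 2 -a-> 0 -b-> 2 -b-> 4 -b-> 4
First repeat at step 2: 0 was already visited.

The earliest repeat is at step j = 2: D is in 0, which it already visited at step i = 0.
The DFA has 6 states, so the proof of the pumping lemma guarantees a repeated state among the first 6+1 visited; the segment between the two visits is the pumpable y.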